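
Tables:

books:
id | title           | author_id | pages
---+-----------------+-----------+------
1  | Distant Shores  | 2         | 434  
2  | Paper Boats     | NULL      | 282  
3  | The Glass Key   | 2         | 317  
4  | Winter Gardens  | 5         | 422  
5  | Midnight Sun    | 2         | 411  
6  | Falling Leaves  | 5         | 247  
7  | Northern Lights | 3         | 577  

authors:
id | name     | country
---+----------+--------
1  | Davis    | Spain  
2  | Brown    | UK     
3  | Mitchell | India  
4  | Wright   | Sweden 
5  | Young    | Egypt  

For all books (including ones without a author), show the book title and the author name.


LEFT JOIN keeps every row from books (the left table); where author_id has no match in authors, the author columns become NULL. Walk through each book:
  - book 1 (Distant Shores): author_id=2 -> matches Brown
  - book 2 (Paper Boats): author_id=NULL, no match -> kept with NULL
  - book 3 (The Glass Key): author_id=2 -> matches Brown
  - book 4 (Winter Gardens): author_id=5 -> matches Young
  - book 5 (Midnight Sun): author_id=2 -> matches Brown
  - book 6 (Falling Leaves): author_id=5 -> matches Young
  - book 7 (Northern Lights): author_id=3 -> matches Mitchell
All 7 rows appear; 1 has NULL author.

SQL:
SELECT a.title, b.name AS author
FROM books a
LEFT JOIN authors b ON a.author_id = b.id

Result:
title           | author  
----------------+---------
Distant Shores  | Brown   
Paper Boats     | NULL    
The Glass Key   | Brown   
Winter Gardens  | Young   
Midnight Sun    | Brown   
Falling Leaves  | Young   
Northern Lights | Mitchell


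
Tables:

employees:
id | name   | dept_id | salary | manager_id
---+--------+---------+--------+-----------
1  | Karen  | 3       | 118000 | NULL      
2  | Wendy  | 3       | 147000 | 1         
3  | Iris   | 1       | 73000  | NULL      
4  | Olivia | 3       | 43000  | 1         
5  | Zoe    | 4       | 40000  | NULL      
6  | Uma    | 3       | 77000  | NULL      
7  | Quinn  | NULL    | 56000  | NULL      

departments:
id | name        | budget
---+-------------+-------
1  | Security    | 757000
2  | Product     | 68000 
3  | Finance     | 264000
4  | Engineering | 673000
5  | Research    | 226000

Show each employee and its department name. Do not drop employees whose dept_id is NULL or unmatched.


LEFT JOIN keeps every row from employees (the left table); where dept_id has no match in departments, the department columns become NULL. Walk through each employee:
  - employee 1 (Karen): dept_id=3 -> matches Finance
  - employee 2 (Wendy): dept_id=3 -> matches Finance
  - employee 3 (Iris): dept_id=1 -> matches Security
  - employee 4 (Olivia): dept_id=3 -> matches Finance
  - employee 5 (Zoe): dept_id=4 -> matches Engineering
  - employee 6 (Uma): dept_id=3 -> matches Finance
  - employee 7 (Quinn): dept_id=NULL, no match -> kept with NULL
All 7 rows appear; 1 has NULL department.

SQL:
SELECT a.name, b.name AS department
FROM employees a
LEFT JOIN departments b ON a.dept_id = b.id

Result:
name   | department 
-------+------------
Karen  | Finance    
Wendy  | Finance    
Iris   | Security   
Olivia | Finance    
Zoe    | Engineering
Uma    | Finance    
Quinn  | NULL       


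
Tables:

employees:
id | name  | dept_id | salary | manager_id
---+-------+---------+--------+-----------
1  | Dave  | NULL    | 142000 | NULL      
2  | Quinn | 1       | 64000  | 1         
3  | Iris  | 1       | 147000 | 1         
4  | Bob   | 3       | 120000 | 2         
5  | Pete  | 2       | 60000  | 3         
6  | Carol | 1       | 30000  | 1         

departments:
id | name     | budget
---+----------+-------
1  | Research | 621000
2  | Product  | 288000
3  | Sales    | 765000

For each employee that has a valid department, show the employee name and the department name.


INNER JOIN keeps only employees rows whose dept_id matches an id in departments. Walk through each employee:
  - employee 1 (Dave): dept_id=NULL, no match -> dropped
  - employee 2 (Quinn): dept_id=1 -> matches Research
  - employee 3 (Iris): dept_id=1 -> matches Research
  - employee 4 (Bob): dept_id=3 -> matches Sales
  - employee 5 (Pete): dept_id=2 -> matches Product
  - employee 6 (Carol): dept_id=1 -> matches Research
So 1 of 6 rows is dropped.

SQL:
SELECT a.name, b.name AS department
FROM employees a
INNER JOIN departments b ON a.dept_id = b.id

Result:
name  | department
------+-----------
Quinn | Research  
Iris  | Research  
Bob   | Sales     
Pete  | Product   
Carol | Research  


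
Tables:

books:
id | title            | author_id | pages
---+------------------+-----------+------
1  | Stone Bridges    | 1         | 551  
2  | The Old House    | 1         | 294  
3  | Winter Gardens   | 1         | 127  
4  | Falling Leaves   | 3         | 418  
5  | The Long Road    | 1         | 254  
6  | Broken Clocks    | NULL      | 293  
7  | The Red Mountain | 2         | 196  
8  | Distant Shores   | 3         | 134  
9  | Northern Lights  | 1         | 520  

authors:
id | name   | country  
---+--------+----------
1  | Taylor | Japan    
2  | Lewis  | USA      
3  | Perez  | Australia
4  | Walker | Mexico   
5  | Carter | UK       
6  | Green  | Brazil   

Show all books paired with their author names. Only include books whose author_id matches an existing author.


INNER JOIN keeps only books rows whose author_id matches an id in authors. Walk through each book:
  - book 1 (Stone Bridges): author_id=1 -> matches Taylor
  - book 2 (The Old House): author_id=1 -> matches Taylor
  - book 3 (Winter Gardens): author_id=1 -> matches Taylor
  - book 4 (Falling Leaves): author_id=3 -> matches Perez
  - book 5 (The Long Road): author_id=1 -> matches Taylor
  - book 6 (Broken Clocks): author_id=NULL, no match -> dropped
  - book 7 (The Red Mountain): author_id=2 -> matches Lewis
  - book 8 (Distant Shores): author_id=3 -> matches Perez
  - book 9 (Northern Lights): author_id=1 -> matches Taylor
So 1 of 9 rows is dropped.

SQL:
SELECT a.title, b.name AS author
FROM books a
INNER JOIN authors b ON a.author_id = b.id

Result:
title            | author
-----------------+-------
Stone Bridges    | Taylor
The Old House    | Taylor
Winter Gardens   | Taylor
Falling Leaves   | Perez 
The Long Road    | Taylor
The Red Mountain | Lewis 
Distant Shores   | Perez 
Northern Lights  | Taylor


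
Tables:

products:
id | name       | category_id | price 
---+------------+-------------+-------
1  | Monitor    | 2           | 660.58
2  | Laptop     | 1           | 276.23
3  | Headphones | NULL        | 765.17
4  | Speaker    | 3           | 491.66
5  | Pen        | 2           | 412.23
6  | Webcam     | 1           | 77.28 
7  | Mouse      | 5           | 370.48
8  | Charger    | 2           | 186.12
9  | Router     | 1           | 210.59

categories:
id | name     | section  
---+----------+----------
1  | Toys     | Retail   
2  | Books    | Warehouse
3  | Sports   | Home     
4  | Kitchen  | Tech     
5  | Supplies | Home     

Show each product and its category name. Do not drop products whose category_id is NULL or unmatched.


LEFT JOIN keeps every row from products (the left table); where category_id has no match in categories, the category columns become NULL. Walk through each product:
  - product 1 (Monitor): category_id=2 -> matches Books
  - product 2 (Laptop): category_id=1 -> matches Toys
  - product 3 (Headphones): category_id=NULL, no match -> kept with NULL
  - product 4 (Speaker): category_id=3 -> matches Sports
  - product 5 (Pen): category_id=2 -> matches Books
  - product 6 (Webcam): category_id=1 -> matches Toys
  - product 7 (Mouse): category_id=5 -> matches Supplies
  - product 8 (Charger): category_id=2 -> matches Books
  - product 9 (Router): category_id=1 -> matches Toys
All 9 rows appear; 1 has NULL category.

SQL:
SELECT a.name, b.name AS category
FROM products a
LEFT JOIN categories b ON a.category_id = b.id

Result:
name       | category
-----------+---------
Monitor    | Books   
Laptop     | Toys    
Headphones | NULL    
Speaker    | Sports  
Pen        | Books   
Webcam     | Toys    
Mouse      | Supplies
Charger    | Books   
Router     | Toys    


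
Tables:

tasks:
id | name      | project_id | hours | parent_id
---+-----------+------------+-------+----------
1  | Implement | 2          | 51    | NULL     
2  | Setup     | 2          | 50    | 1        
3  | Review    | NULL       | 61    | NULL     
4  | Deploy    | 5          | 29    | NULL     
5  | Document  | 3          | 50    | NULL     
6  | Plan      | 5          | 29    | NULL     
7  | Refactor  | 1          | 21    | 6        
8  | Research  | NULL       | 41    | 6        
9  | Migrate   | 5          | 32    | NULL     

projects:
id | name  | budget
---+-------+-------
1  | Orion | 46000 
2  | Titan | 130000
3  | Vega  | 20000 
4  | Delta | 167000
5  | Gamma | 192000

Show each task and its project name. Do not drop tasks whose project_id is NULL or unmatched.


LEFT JOIN keeps every row from tasks (the left table); where project_id has no match in projects, the project columns become NULL. Walk through each task:
  - task 1 (Implement): project_id=2 -> matches Titan
  - task 2 (Setup): project_id=2 -> matches Titan
  - task 3 (Review): project_id=NULL, no match -> kept with NULL
  - task 4 (Deploy): project_id=5 -> matches Gamma
  - task 5 (Document): project_id=3 -> matches Vega
  - task 6 (Plan): project_id=5 -> matches Gamma
  - task 7 (Refactor): project_id=1 -> matches Orion
  - task 8 (Research): project_id=NULL, no match -> kept with NULL
  - task 9 (Migrate): project_id=5 -> matches Gamma
All 9 rows appear; 2 have NULL project.

SQL:
SELECT a.name, b.name AS project
FROM tasks a
LEFT JOIN projects b ON a.project_id = b.id

Result:
name      | project
----------+--------
Implement | Titan  
Setup     | Titan  
Review    | NULL   
Deploy    | Gamma  
Document  | Vega   
Plan      | Gamma  
Refactor  | Orion  
Research  | NULL   
Migrate   | Gamma  


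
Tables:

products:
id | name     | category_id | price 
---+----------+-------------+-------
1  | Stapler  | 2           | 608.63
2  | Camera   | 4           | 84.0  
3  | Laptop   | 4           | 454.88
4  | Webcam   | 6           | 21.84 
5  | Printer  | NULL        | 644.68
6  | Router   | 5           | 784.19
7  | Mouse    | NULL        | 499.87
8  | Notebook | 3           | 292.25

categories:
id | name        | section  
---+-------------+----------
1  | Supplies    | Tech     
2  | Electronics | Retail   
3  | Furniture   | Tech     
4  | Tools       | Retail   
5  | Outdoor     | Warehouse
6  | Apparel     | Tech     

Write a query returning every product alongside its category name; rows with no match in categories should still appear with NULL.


LEFT JOIN keeps every row from products (the left table); where category_id has no match in categories, the category columns become NULL. Walk through each product:
  - product 1 (Stapler): category_id=2 -> matches Electronics
  - product 2 (Camera): category_id=4 -> matches Tools
  - product 3 (Laptop): category_id=4 -> matches Tools
  - product 4 (Webcam): category_id=6 -> matches Apparel
  - product 5 (Printer): category_id=NULL, no match -> kept with NULL
  - product 6 (Router): category_id=5 -> matches Outdoor
  - product 7 (Mouse): category_id=NULL, no match -> kept with NULL
  - product 8 (Notebook): category_id=3 -> matches Furniture
All 8 rows appear; 2 have NULL category.

SQL:
SELECT a.name, b.name AS category
FROM products a
LEFT JOIN categories b ON a.category_id = b.id

Result:
name     | category   
---------+------------
Stapler  | Electronics
Camera   | Tools      
Laptop   | Tools      
Webcam   | Apparel    
Printer  | NULL       
Router   | Outdoor    
Mouse    | NULL       
Notebook | Furniture  


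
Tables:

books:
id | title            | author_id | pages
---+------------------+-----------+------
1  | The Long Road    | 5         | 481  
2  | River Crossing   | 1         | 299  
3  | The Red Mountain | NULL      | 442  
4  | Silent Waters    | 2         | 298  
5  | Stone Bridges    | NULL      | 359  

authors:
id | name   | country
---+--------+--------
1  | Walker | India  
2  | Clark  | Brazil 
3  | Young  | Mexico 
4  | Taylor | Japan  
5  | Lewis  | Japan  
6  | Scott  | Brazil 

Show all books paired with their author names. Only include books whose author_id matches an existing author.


INNER JOIN keeps only books rows whose author_id matches an id in authors. Walk through each book:
  - book 1 (The Long Road): author_id=5 -> matches Lewis
  - book 2 (River Crossing): author_id=1 -> matches Walker
  - book 3 (The Red Mountain): author_id=NULL, no match -> dropped
  - book 4 (Silent Waters): author_id=2 -> matches Clark
  - book 5 (Stone Bridges): author_id=NULL, no match -> dropped
So 2 of 5 rows are dropped.

SQL:
SELECT a.title, b.name AS author
FROM books a
INNER JOIN authors b ON a.author_id = b.id

Result:
title          | author
---------------+-------
The Long Road  | Lewis 
River Crossing | Walker
Silent Waters  | Clark 


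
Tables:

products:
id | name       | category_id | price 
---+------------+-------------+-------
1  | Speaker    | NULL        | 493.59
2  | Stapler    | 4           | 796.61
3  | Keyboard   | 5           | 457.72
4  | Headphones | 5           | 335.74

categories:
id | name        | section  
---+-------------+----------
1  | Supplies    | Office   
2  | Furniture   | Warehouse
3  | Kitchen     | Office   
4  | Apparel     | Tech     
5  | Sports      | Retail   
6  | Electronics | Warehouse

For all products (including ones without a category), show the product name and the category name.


LEFT JOIN keeps every row from products (the left table); where category_id has no match in categories, the category columns become NULL. Walk through each product:
  - product 1 (Speaker): category_id=NULL, no match -> kept with NULL
  - product 2 (Stapler): category_id=4 -> matches Apparel
  - product 3 (Keyboard): category_id=5 -> matches Sports
  - product 4 (Headphones): category_id=5 -> matches Sports
All 4 rows appear; 1 has NULL category.

SQL:
SELECT a.name, b.name AS category
FROM products a
LEFT JOIN categories b ON a.category_id = b.id

Result:
name       | category
-----------+---------
Speaker    | NULL    
Stapler    | Apparel 
Keyboard   | Sports  
Headphones | Sports  


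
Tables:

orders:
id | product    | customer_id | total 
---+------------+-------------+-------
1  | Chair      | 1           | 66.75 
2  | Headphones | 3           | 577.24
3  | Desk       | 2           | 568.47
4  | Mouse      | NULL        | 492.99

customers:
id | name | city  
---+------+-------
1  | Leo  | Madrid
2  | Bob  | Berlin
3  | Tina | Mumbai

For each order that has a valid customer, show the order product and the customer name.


INNER JOIN keeps only orders rows whose customer_id matches an id in customers. Walk through each order:
  - order 1 (Chair): customer_id=1 -> matches Leo
  - order 2 (Headphones): customer_id=3 -> matches Tina
  - order 3 (Desk): customer_id=2 -> matches Bob
  - order 4 (Mouse): customer_id=NULL, no match -> dropped
So 1 of 4 rows is dropped.

SQL:
SELECT a.product, b.name AS customer
FROM orders a
INNER JOIN customers b ON a.customer_id = b.id

Result:
product    | customer
-----------+---------
Chair      | Leo     
Headphones | Tina    
Desk       | Bob     


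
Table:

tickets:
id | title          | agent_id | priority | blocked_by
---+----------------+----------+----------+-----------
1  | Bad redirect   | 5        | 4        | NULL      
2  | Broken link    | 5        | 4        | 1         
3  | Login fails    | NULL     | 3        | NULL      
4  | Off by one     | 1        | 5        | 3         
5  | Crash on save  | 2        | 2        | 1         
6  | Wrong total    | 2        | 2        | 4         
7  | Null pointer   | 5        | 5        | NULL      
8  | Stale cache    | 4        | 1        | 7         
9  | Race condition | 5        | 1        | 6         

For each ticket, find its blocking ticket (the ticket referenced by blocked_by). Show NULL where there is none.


This is a self-join: tickets is joined to a second copy of itself, matching each row's blocked_by to another row's id. Use LEFT JOIN so rows with blocked_by=NULL are kept.
  - ticket 1 (Bad redirect): blocked_by=NULL -> NULL
  - ticket 2 (Broken link): blocked_by=1 -> Bad redirect
  - ticket 3 (Login fails): blocked_by=NULL -> NULL
  - ticket 4 (Off by one): blocked_by=3 -> Login fails
  - ticket 5 (Crash on save): blocked_by=1 -> Bad redirect
  - ticket 6 (Wrong total): blocked_by=4 -> Off by one
  - ticket 7 (Null pointer): blocked_by=NULL -> NULL
  - ticket 8 (Stale cache): blocked_by=7 -> Null pointer
  - ticket 9 (Race condition): blocked_by=6 -> Wrong total

SQL:
SELECT a.title AS item, b.title AS blocked_by
FROM tickets a
LEFT JOIN tickets b ON a.blocked_by = b.id

Result:
item           | blocked_by  
---------------+-------------
Bad redirect   | NULL        
Broken link    | Bad redirect
Login fails    | NULL        
Off by one     | Login fails 
Crash on save  | Bad redirect
Wrong total    | Off by one  
Null pointer   | NULL        
Stale cache    | Null pointer
Race condition | Wrong total 


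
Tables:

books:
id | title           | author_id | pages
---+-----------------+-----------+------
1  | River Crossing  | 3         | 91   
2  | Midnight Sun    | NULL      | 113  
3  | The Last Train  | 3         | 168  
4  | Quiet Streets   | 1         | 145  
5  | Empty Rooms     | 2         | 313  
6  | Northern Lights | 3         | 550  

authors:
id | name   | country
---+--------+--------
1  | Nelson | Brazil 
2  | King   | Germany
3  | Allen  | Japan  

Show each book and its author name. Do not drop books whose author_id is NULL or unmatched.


LEFT JOIN keeps every row from books (the left table); where author_id has no match in authors, the author columns become NULL. Walk through each book:
  - book 1 (River Crossing): author_id=3 -> matches Allen
  - book 2 (Midnight Sun): author_id=NULL, no match -> kept with NULL
  - book 3 (The Last Train): author_id=3 -> matches Allen
  - book 4 (Quiet Streets): author_id=1 -> matches Nelson
  - book 5 (Empty Rooms): author_id=2 -> matches King
  - book 6 (Northern Lights): author_id=3 -> matches Allen
All 6 rows appear; 1 has NULL author.

SQL:
SELECT a.title, b.name AS author
FROM books a
LEFT JOIN authors b ON a.author_id = b.id

Result:
title           | author
----------------+-------
River Crossing  | Allen 
Midnight Sun    | NULL  
The Last Train  | Allen 
Quiet Streets   | Nelson
Empty Rooms     | King  
Northern Lights | Allen 


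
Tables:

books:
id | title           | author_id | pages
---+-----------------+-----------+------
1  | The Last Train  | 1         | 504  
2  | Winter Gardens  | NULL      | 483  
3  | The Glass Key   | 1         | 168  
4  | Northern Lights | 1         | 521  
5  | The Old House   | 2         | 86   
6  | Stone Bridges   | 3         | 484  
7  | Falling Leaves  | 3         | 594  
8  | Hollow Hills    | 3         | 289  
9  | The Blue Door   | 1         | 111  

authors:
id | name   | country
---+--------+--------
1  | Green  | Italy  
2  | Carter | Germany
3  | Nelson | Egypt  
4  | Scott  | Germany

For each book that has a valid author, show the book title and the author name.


INNER JOIN keeps only books rows whose author_id matches an id in authors. Walk through each book:
  - book 1 (The Last Train): author_id=1 -> matches Green
  - book 2 (Winter Gardens): author_id=NULL, no match -> dropped
  - book 3 (The Glass Key): author_id=1 -> matches Green
  - book 4 (Northern Lights): author_id=1 -> matches Green
  - book 5 (The Old House): author_id=2 -> matches Carter
  - book 6 (Stone Bridges): author_id=3 -> matches Nelson
  - book 7 (Falling Leaves): author_id=3 -> matches Nelson
  - book 8 (Hollow Hills): author_id=3 -> matches Nelson
  - book 9 (The Blue Door): author_id=1 -> matches Green
So 1 of 9 rows is dropped.

SQL:
SELECT a.title, b.name AS author
FROM books a
INNER JOIN authors b ON a.author_id = b.id

Result:
title           | author
----------------+-------
The Last Train  | Green 
The Glass Key   | Green 
Northern Lights | Green 
The Old House   | Carter
Stone Bridges   | Nelson
Falling Leaves  | Nelson
Hollow Hills    | Nelson
The Blue Door   | Green 


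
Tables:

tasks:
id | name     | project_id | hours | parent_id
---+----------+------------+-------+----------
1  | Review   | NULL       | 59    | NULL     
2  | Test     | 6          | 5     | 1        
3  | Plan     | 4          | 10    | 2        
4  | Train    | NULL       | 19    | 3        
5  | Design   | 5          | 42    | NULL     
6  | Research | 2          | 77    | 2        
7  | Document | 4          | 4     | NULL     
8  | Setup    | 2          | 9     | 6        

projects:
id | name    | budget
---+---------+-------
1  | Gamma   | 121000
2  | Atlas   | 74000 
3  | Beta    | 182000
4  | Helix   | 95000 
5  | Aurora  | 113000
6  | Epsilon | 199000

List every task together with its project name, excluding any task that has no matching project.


INNER JOIN keeps only tasks rows whose project_id matches an id in projects. Walk through each task:
  - task 1 (Review): project_id=NULL, no match -> dropped
  - task 2 (Test): project_id=6 -> matches Epsilon
  - task 3 (Plan): project_id=4 -> matches Helix
  - task 4 (Train): project_id=NULL, no match -> dropped
  - task 5 (Design): project_id=5 -> matches Aurora
  - task 6 (Research): project_id=2 -> matches Atlas
  - task 7 (Document): project_id=4 -> matches Helix
  - task 8 (Setup): project_id=2 -> matches Atlas
So 2 of 8 rows are dropped.

SQL:
SELECT a.name, b.name AS project
FROM tasks a
INNER JOIN projects b ON a.project_id = b.id

Result:
name     | project
---------+--------
Test     | Epsilon
Plan     | Helix  
Design   | Aurora 
Research | Atlas  
Document | Helix  
Setup    | Atlas  


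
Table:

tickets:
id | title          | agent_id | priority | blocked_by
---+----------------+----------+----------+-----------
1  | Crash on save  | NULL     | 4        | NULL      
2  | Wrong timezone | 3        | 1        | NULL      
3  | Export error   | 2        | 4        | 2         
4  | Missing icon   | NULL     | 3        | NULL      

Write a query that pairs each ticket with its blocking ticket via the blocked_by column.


This is a self-join: tickets is joined to a second copy of itself, matching each row's blocked_by to another row's id. Use LEFT JOIN so rows with blocked_by=NULL are kept.
  - ticket 1 (Crash on save): blocked_by=NULL -> NULL
  - ticket 2 (Wrong timezone): blocked_by=NULL -> NULL
  - ticket 3 (Export error): blocked_by=2 -> Wrong timezone
  - ticket 4 (Missing icon): blocked_by=NULL -> NULL

SQL:
SELECT a.title AS item, b.title AS blocked_by
FROM tickets a
LEFT JOIN tickets b ON a.blocked_by = b.id

Result:
item           | blocked_by    
---------------+---------------
Crash on save  | NULL          
Wrong timezone | NULL          
Export error   | Wrong timezone
Missing icon   | NULL          


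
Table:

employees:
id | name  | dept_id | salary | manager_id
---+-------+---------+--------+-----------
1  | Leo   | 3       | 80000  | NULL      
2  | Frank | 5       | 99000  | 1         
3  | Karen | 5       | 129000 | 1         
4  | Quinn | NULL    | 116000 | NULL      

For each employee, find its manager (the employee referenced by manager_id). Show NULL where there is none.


This is a self-join: employees is joined to a second copy of itself, matching each row's manager_id to another row's id. Use LEFT JOIN so rows with manager_id=NULL are kept.
  - employee 1 (Leo): manager_id=NULL -> NULL
  - employee 2 (Frank): manager_id=1 -> Leo
  - employee 3 (Karen): manager_id=1 -> Leo
  - employee 4 (Quinn): manager_id=NULL -> NULL

SQL:
SELECT a.name AS item, b.name AS manager
FROM employees a
LEFT JOIN employees b ON a.manager_id = b.id

Result:
item  | manager
------+--------
Leo   | NULL   
Frank | Leo    
Karen | Leo    
Quinn | NULL   


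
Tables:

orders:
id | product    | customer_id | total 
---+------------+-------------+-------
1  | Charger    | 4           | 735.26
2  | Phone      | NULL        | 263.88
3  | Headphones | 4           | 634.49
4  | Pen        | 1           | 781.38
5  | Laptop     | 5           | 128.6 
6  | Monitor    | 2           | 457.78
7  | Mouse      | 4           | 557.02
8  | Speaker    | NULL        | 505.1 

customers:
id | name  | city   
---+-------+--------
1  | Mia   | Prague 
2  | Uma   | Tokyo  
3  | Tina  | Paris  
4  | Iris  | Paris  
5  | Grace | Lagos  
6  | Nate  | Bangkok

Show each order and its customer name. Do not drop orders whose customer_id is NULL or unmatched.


LEFT JOIN keeps every row from orders (the left table); where customer_id has no match in customers, the customer columns become NULL. Walk through each order:
  - order 1 (Charger): customer_id=4 -> matches Iris
  - order 2 (Phone): customer_id=NULL, no match -> kept with NULL
  - order 3 (Headphones): customer_id=4 -> matches Iris
  - order 4 (Pen): customer_id=1 -> matches Mia
  - order 5 (Laptop): customer_id=5 -> matches Grace
  - order 6 (Monitor): customer_id=2 -> matches Uma
  - order 7 (Mouse): customer_id=4 -> matches Iris
  - order 8 (Speaker): customer_id=NULL, no match -> kept with NULL
All 8 rows appear; 2 have NULL customer.

SQL:
SELECT a.product, b.name AS customer
FROM orders a
LEFT JOIN customers b ON a.customer_id = b.id

Result:
product    | customer
-----------+---------
Charger    | Iris    
Phone      | NULL    
Headphones | Iris    
Pen        | Mia     
Laptop     | Grace   
Monitor    | Uma     
Mouse      | Iris    
Speaker    | NULL    


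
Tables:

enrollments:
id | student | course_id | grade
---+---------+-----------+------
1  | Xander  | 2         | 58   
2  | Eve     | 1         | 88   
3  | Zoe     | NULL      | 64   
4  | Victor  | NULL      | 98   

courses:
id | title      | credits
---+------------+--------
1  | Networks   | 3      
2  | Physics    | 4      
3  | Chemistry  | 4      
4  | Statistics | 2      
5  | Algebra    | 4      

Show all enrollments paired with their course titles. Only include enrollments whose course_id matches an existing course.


INNER JOIN keeps only enrollments rows whose course_id matches an id in courses. Walk through each enrollment:
  - enrollment 1 (Xander): course_id=2 -> matches Physics
  - enrollment 2 (Eve): course_id=1 -> matches Networks
  - enrollment 3 (Zoe): course_id=NULL, no match -> dropped
  - enrollment 4 (Victor): course_id=NULL, no match -> dropped
So 2 of 4 rows are dropped.

SQL:
SELECT a.student, b.title AS course
FROM enrollments a
INNER JOIN courses b ON a.course_id = b.id

Result:
student | course  
--------+---------
Xander  | Physics 
Eve     | Networks


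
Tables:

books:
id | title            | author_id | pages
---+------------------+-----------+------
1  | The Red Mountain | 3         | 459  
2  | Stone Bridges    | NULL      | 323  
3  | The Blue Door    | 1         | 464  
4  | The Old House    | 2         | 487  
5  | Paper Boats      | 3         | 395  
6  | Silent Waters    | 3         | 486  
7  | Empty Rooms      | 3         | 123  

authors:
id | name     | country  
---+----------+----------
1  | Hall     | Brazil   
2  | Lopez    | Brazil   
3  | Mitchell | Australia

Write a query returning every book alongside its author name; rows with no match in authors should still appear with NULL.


LEFT JOIN keeps every row from books (the left table); where author_id has no match in authors, the author columns become NULL. Walk through each book:
  - book 1 (The Red Mountain): author_id=3 -> matches Mitchell
  - book 2 (Stone Bridges): author_id=NULL, no match -> kept with NULL
  - book 3 (The Blue Door): author_id=1 -> matches Hall
  - book 4 (The Old House): author_id=2 -> matches Lopez
  - book 5 (Paper Boats): author_id=3 -> matches Mitchell
  - book 6 (Silent Waters): author_id=3 -> matches Mitchell
  - book 7 (Empty Rooms): author_id=3 -> matches Mitchell
All 7 rows appear; 1 has NULL author.

SQL:
SELECT a.title, b.name AS author
FROM books a
LEFT JOIN authors b ON a.author_id = b.id

Result:
title            | author  
-----------------+---------
The Red Mountain | Mitchell
Stone Bridges    | NULL    
The Blue Door    | Hall    
The Old House    | Lopez   
Paper Boats      | Mitchell
Silent Waters    | Mitchell
Empty Rooms      | Mitchell


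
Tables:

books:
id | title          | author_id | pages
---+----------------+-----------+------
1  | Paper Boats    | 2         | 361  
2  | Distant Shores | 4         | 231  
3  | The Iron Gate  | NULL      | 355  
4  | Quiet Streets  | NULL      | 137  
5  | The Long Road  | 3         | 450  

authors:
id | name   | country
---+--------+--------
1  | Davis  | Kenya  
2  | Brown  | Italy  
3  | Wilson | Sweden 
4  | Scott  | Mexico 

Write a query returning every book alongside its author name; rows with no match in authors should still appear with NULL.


LEFT JOIN keeps every row from books (the left table); where author_id has no match in authors, the author columns become NULL. Walk through each book:
  - book 1 (Paper Boats): author_id=2 -> matches Brown
  - book 2 (Distant Shores): author_id=4 -> matches Scott
  - book 3 (The Iron Gate): author_id=NULL, no match -> kept with NULL
  - book 4 (Quiet Streets): author_id=NULL, no match -> kept with NULL
  - book 5 (The Long Road): author_id=3 -> matches Wilson
All 5 rows appear; 2 have NULL author.

SQL:
SELECT a.title, b.name AS author
FROM books a
LEFT JOIN authors b ON a.author_id = b.id

Result:
title          | author
---------------+-------
Paper Boats    | Brown 
Distant Shores | Scott 
The Iron Gate  | NULL  
Quiet Streets  | NULL  
The Long Road  | Wilson


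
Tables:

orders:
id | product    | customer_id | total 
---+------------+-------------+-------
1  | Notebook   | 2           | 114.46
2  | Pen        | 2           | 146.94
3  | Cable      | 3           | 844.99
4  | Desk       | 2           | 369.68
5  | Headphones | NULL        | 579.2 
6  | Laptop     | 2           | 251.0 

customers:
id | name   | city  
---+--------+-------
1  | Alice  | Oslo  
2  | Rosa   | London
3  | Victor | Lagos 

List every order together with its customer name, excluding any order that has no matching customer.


INNER JOIN keeps only orders rows whose customer_id matches an id in customers. Walk through each order:
  - order 1 (Notebook): customer_id=2 -> matches Rosa
  - order 2 (Pen): customer_id=2 -> matches Rosa
  - order 3 (Cable): customer_id=3 -> matches Victor
  - order 4 (Desk): customer_id=2 -> matches Rosa
  - order 5 (Headphones): customer_id=NULL, no match -> dropped
  - order 6 (Laptop): customer_id=2 -> matches Rosa
So 1 of 6 rows is dropped.

SQL:
SELECT a.product, b.name AS customer
FROM orders a
INNER JOIN customers b ON a.customer_id = b.id

Result:
product  | customer
---------+---------
Notebook | Rosa    
Pen      | Rosa    
Cable    | Victor  
Desk     | Rosa    
Laptop   | Rosa    


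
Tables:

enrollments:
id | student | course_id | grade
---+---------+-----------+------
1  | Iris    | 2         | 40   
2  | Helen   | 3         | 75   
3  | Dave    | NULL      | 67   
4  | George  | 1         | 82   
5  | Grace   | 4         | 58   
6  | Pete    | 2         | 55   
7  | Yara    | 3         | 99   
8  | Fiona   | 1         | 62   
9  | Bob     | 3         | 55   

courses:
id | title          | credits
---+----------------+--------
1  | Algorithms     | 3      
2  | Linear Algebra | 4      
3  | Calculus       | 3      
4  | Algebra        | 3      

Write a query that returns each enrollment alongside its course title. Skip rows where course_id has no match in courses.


INNER JOIN keeps only enrollments rows whose course_id matches an id in courses. Walk through each enrollment:
  - enrollment 1 (Iris): course_id=2 -> matches Linear Algebra
  - enrollment 2 (Helen): course_id=3 -> matches Calculus
  - enrollment 3 (Dave): course_id=NULL, no match -> dropped
  - enrollment 4 (George): course_id=1 -> matches Algorithms
  - enrollment 5 (Grace): course_id=4 -> matches Algebra
  - enrollment 6 (Pete): course_id=2 -> matches Linear Algebra
  - enrollment 7 (Yara): course_id=3 -> matches Calculus
  - enrollment 8 (Fiona): course_id=1 -> matches Algorithms
  - enrollment 9 (Bob): course_id=3 -> matches Calculus
So 1 of 9 rows is dropped.

SQL:
SELECT a.student, b.title AS course
FROM enrollments a
INNER JOIN courses b ON a.course_id = b.id

Result:
student | course        
--------+---------------
Iris    | Linear Algebra
Helen   | Calculus      
George  | Algorithms    
Grace   | Algebra       
Pete    | Linear Algebra
Yara    | Calculus      
Fiona   | Algorithms    
Bob     | Calculus      


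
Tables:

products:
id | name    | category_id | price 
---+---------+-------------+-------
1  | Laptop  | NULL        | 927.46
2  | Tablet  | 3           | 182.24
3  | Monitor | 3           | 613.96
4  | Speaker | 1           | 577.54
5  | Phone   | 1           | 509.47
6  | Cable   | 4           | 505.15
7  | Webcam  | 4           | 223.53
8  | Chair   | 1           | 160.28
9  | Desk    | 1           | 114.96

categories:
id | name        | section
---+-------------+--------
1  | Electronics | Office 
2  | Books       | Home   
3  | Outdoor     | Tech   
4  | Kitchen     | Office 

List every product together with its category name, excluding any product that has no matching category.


INNER JOIN keeps only products rows whose category_id matches an id in categories. Walk through each product:
  - product 1 (Laptop): category_id=NULL, no match -> dropped
  - product 2 (Tablet): category_id=3 -> matches Outdoor
  - product 3 (Monitor): category_id=3 -> matches Outdoor
  - product 4 (Speaker): category_id=1 -> matches Electronics
  - product 5 (Phone): category_id=1 -> matches Electronics
  - product 6 (Cable): category_id=4 -> matches Kitchen
  - product 7 (Webcam): category_id=4 -> matches Kitchen
  - product 8 (Chair): category_id=1 -> matches Electronics
  - product 9 (Desk): category_id=1 -> matches Electronics
So 1 of 9 rows is dropped.

SQL:
SELECT a.name, b.name AS category
FROM products a
INNER JOIN categories b ON a.category_id = b.id

Result:
name    | category   
--------+------------
Tablet  | Outdoor    
Monitor | Outdoor    
Speaker | Electronics
Phone   | Electronics
Cable   | Kitchen    
Webcam  | Kitchen    
Chair   | Electronics
Desk    | Electronics


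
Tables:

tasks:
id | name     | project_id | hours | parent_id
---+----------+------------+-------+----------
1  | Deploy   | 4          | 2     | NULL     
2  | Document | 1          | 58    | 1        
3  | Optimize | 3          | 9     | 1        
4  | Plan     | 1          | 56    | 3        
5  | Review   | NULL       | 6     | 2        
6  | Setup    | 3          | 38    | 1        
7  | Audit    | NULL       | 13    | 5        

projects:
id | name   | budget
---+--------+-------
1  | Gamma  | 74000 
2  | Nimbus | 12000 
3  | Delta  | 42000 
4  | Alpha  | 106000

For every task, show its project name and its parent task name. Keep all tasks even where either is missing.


Two LEFT JOINs from the same base table tasks: one to projects via project_id, one to tasks itself via parent_id. Both are LEFT so every task is preserved.
Match against projects:
  - task 1 (Deploy): project_id=4 -> matches Alpha
  - task 2 (Document): project_id=1 -> matches Gamma
  - task 3 (Optimize): project_id=3 -> matches Delta
  - task 4 (Plan): project_id=1 -> matches Gamma
  - task 5 (Review): project_id=NULL, no match -> kept with NULL
  - task 6 (Setup): project_id=3 -> matches Delta
  - task 7 (Audit): project_id=NULL, no match -> kept with NULL
Match against tasks (self):
  - task 1 (Deploy): parent_id=NULL -> NULL
  - task 2 (Document): parent_id=1 -> Deploy
  - task 3 (Optimize): parent_id=1 -> Deploy
  - task 4 (Plan): parent_id=3 -> Optimize
  - task 5 (Review): parent_id=2 -> Document
  - task 6 (Setup): parent_id=1 -> Deploy
  - task 7 (Audit): parent_id=5 -> Review

SQL:
SELECT a.name, b.name AS project, c.name AS parent
FROM tasks a
LEFT JOIN projects b ON a.project_id = b.id
LEFT JOIN tasks c ON a.parent_id = c.id

Result:
name     | project | parent  
---------+---------+---------
Deploy   | Alpha   | NULL    
Document | Gamma   | Deploy  
Optimize | Delta   | Deploy  
Plan     | Gamma   | Optimize
Review   | NULL    | Document
Setup    | Delta   | Deploy  
Audit    | NULL    | Review  


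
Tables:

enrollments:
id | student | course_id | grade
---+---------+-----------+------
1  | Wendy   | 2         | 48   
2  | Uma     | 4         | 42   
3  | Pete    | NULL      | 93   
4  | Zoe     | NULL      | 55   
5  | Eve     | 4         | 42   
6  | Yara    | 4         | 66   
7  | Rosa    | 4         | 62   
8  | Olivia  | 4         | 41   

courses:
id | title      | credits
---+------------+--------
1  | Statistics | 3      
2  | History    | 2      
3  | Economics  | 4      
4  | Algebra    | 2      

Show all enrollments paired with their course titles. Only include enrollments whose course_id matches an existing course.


INNER JOIN keeps only enrollments rows whose course_id matches an id in courses. Walk through each enrollment:
  - enrollment 1 (Wendy): course_id=2 -> matches History
  - enrollment 2 (Uma): course_id=4 -> matches Algebra
  - enrollment 3 (Pete): course_id=NULL, no match -> dropped
  - enrollment 4 (Zoe): course_id=NULL, no match -> dropped
  - enrollment 5 (Eve): course_id=4 -> matches Algebra
  - enrollment 6 (Yara): course_id=4 -> matches Algebra
  - enrollment 7 (Rosa): course_id=4 -> matches Algebra
  - enrollment 8 (Olivia): course_id=4 -> matches Algebra
So 2 of 8 rows are dropped.

SQL:
SELECT a.student, b.title AS course
FROM enrollments a
INNER JOIN courses b ON a.course_id = b.id

Result:
student | course 
--------+--------
Wendy   | History
Uma     | Algebra
Eve     | Algebra
Yara    | Algebra
Rosa    | Algebra
Olivia  | Algebra


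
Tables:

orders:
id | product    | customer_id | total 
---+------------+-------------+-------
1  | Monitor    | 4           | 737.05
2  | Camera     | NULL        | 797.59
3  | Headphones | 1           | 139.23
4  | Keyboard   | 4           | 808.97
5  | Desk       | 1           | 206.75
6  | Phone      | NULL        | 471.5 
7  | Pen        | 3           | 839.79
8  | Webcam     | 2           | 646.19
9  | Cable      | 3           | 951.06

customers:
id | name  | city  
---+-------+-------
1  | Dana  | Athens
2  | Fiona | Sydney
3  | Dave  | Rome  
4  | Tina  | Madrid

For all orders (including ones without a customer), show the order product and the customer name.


LEFT JOIN keeps every row from orders (the left table); where customer_id has no match in customers, the customer columns become NULL. Walk through each order:
  - order 1 (Monitor): customer_id=4 -> matches Tina
  - order 2 (Camera): customer_id=NULL, no match -> kept with NULL
  - order 3 (Headphones): customer_id=1 -> matches Dana
  - order 4 (Keyboard): customer_id=4 -> matches Tina
  - order 5 (Desk): customer_id=1 -> matches Dana
  - order 6 (Phone): customer_id=NULL, no match -> kept with NULL
  - order 7 (Pen): customer_id=3 -> matches Dave
  - order 8 (Webcam): customer_id=2 -> matches Fiona
  - order 9 (Cable): customer_id=3 -> matches Dave
All 9 rows appear; 2 have NULL customer.

SQL:
SELECT a.product, b.name AS customer
FROM orders a
LEFT JOIN customers b ON a.customer_id = b.id

Result:
product    | customer
-----------+---------
Monitor    | Tina    
Camera     | NULL    
Headphones | Dana    
Keyboard   | Tina    
Desk       | Dana    
Phone      | NULL    
Pen        | Dave    
Webcam     | Fiona   
Cable      | Dave    


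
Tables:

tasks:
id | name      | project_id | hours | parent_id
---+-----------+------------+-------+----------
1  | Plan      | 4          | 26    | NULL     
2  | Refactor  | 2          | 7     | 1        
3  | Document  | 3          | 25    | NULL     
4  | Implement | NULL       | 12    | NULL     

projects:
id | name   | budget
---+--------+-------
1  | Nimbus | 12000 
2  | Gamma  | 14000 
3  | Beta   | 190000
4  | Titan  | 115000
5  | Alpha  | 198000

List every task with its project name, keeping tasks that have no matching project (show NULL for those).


LEFT JOIN keeps every row from tasks (the left table); where project_id has no match in projects, the project columns become NULL. Walk through each task:
  - task 1 (Plan): project_id=4 -> matches Titan
  - task 2 (Refactor): project_id=2 -> matches Gamma
  - task 3 (Document): project_id=3 -> matches Beta
  - task 4 (Implement): project_id=NULL, no match -> kept with NULL
All 4 rows appear; 1 has NULL project.

SQL:
SELECT a.name, b.name AS project
FROM tasks a
LEFT JOIN projects b ON a.project_id = b.id

Result:
name      | project
----------+--------
Plan      | Titan  
Refactor  | Gamma  
Document  | Beta   
Implement | NULL   
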